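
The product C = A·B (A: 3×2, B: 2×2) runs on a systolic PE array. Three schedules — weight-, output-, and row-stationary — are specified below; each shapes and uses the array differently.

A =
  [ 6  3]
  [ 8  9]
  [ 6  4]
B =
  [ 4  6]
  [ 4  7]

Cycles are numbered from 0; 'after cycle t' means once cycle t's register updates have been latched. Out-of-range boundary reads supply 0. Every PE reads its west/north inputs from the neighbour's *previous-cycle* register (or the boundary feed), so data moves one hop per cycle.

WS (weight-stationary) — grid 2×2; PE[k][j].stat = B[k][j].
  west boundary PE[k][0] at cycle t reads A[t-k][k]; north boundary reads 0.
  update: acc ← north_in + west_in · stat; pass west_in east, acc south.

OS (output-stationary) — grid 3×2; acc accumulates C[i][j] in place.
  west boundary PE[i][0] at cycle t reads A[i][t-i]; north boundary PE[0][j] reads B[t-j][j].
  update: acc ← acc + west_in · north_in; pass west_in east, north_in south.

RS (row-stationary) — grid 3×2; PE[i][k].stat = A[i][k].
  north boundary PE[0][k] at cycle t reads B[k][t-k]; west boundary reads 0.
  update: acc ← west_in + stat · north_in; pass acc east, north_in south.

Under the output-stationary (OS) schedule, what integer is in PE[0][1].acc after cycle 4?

OS 3×2: PE[0][1] cycle-by-cycle (with neighbour feeds):
  @0  [0,0]  acc 24  |  →6  ↓4
  @0  [0,1]  acc 0  |  →0  ↓0
  @1  [0,0]  acc 36  |  →3  ↓4
  @1  [0,1]  acc 36  |  →6  ↓6
  @2  [0,0]  acc 36  |  →0  ↓0
  @2  [0,1]  acc 57  |  →3  ↓7
  @3  [0,0]  acc 36  |  →0  ↓0
  @3  [0,1]  acc 57  |  →0  ↓0
  @4  [0,0]  acc 36  |  →0  ↓0
  @4  [0,1]  acc 57  |  →0  ↓0

PE[0][1].acc = 57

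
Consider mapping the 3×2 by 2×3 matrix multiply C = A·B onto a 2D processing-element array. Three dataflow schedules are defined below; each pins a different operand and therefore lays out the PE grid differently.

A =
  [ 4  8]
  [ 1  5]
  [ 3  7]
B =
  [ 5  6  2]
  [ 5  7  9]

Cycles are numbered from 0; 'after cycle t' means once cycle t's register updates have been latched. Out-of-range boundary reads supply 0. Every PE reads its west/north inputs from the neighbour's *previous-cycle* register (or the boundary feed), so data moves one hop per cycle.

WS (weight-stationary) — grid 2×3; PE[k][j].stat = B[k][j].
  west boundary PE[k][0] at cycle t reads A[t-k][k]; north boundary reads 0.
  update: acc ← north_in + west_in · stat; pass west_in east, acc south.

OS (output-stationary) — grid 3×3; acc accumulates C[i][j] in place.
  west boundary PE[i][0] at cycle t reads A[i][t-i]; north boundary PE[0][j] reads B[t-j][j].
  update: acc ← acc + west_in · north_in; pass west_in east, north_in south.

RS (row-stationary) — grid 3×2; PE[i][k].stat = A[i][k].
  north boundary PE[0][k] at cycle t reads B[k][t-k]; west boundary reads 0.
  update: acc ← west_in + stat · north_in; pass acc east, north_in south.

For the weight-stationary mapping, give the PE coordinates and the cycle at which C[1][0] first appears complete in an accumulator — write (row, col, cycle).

(row, col, cycle) = (1, 0, 2)

WS — PE[1][0] is where C[1][0] collects:
  0: (1,0).acc=0  regs=<0,0>
  1: (1,0).acc=60  regs=<8,60>
  2: (1,0).acc=30  regs=<5,30>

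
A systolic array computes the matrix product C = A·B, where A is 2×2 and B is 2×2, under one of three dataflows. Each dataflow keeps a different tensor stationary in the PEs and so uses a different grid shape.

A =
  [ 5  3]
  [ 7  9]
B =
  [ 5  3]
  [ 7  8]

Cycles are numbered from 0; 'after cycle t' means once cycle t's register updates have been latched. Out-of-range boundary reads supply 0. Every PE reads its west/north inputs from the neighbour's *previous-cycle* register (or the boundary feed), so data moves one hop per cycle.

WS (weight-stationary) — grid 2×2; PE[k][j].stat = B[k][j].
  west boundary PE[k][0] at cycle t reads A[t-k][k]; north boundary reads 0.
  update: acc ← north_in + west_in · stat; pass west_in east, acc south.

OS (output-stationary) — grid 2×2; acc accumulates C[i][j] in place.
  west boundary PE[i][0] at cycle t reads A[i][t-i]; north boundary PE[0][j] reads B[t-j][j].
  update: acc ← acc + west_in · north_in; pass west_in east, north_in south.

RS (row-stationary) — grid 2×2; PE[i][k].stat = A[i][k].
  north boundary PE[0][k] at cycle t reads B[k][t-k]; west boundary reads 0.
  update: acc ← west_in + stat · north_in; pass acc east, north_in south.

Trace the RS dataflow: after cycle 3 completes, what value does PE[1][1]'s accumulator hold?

PE[1][1].acc = 93

RS (2×2). Following PE[1][1] plus its west/north inputs:
  step 0 · PE0,1: acc=0; fwd→0 fwd↓0
  step 0 · PE1,0: acc=0; fwd→0 fwd↓0
  step 0 · PE1,1: acc=0; fwd→0 fwd↓0
  step 1 · PE0,1: acc=46; fwd→46 fwd↓7
  step 1 · PE1,0: acc=35; fwd→35 fwd↓5
  step 1 · PE1,1: acc=0; fwd→0 fwd↓0
  step 2 · PE0,1: acc=39; fwd→39 fwd↓8
  step 2 · PE1,0: acc=21; fwd→21 fwd↓3
  step 2 · PE1,1: acc=98; fwd→98 fwd↓7
  step 3 · PE0,1: acc=0; fwd→0 fwd↓0
  step 3 · PE1,0: acc=0; fwd→0 fwd↓0
  step 3 · PE1,1: acc=93; fwd→93 fwd↓8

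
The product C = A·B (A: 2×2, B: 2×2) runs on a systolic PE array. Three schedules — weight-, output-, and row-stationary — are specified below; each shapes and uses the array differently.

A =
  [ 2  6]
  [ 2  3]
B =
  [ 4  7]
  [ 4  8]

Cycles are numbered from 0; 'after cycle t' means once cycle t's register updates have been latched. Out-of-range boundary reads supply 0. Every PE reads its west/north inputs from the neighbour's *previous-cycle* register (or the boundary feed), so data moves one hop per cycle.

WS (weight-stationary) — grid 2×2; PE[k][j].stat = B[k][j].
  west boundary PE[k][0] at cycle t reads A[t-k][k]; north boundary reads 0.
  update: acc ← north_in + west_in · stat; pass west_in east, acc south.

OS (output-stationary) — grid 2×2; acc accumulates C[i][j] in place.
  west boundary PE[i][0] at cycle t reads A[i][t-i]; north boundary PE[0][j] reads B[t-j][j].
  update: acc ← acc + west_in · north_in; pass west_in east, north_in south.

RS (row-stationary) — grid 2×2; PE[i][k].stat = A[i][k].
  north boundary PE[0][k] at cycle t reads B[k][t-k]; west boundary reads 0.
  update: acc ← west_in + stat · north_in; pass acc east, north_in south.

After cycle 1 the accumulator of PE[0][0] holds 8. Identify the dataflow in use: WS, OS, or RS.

dataflow = WS

WS [2×2] PE[0][0] across cycles:
  @0  [0,0]  acc 8  |  →2  ↓8
  @1  [0,0]  acc 8  |  →2  ↓8
OS [2×2] PE[0][0] across cycles:
  @0  [0,0]  acc 8  |  →2  ↓4
  @1  [0,0]  acc 32  |  →6  ↓4
RS [2×2] PE[0][0] across cycles:
  @0  [0,0]  acc 8  |  →8  ↓4
  @1  [0,0]  acc 14  |  →14  ↓7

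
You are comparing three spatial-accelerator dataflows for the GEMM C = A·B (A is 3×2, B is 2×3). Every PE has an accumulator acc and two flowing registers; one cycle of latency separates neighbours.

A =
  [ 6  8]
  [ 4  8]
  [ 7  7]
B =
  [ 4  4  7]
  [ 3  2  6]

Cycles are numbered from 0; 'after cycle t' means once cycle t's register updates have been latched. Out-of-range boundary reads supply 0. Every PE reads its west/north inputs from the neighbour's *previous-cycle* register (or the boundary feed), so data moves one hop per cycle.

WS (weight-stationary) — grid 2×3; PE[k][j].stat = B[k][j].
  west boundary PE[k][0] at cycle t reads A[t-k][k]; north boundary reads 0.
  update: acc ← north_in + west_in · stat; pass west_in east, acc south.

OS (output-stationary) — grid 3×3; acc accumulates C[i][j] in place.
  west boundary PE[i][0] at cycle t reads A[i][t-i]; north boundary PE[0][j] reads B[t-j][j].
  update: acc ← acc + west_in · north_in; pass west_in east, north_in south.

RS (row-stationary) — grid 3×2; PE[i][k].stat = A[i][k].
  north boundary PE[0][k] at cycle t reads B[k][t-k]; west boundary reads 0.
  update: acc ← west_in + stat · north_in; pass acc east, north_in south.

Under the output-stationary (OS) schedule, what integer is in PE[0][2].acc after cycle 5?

OS (3×3). Following PE[0][2] plus its west/north inputs:
  c0 r0c1: 0 / 0 / 0
  c0 r0c2: 0 / 0 / 0
  c1 r0c1: 24 / 6 / 4
  c1 r0c2: 0 / 0 / 0
  c2 r0c1: 40 / 8 / 2
  c2 r0c2: 42 / 6 / 7
  c3 r0c1: 40 / 0 / 0
  c3 r0c2: 90 / 8 / 6
  c4 r0c1: 40 / 0 / 0
  c4 r0c2: 90 / 0 / 0
  c5 r0c1: 40 / 0 / 0
  c5 r0c2: 90 / 0 / 0

PE[0][2].acc = 90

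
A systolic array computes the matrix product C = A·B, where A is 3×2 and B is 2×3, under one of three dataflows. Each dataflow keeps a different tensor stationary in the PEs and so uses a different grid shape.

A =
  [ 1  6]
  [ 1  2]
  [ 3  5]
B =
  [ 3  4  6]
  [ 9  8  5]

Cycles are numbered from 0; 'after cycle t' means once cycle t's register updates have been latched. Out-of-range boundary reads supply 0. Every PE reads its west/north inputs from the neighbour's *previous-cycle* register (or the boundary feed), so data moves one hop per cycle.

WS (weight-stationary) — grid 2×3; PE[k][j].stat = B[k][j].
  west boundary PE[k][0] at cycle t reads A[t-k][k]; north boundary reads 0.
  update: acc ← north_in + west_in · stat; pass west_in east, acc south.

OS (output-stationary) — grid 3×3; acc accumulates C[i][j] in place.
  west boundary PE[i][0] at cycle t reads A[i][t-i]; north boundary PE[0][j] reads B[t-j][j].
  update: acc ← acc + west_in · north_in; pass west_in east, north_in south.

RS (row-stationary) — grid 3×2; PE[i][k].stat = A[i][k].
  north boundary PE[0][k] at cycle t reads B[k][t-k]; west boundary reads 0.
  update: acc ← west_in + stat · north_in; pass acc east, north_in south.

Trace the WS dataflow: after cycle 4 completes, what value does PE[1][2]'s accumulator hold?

WS (2×3). Following PE[1][2] plus its west/north inputs:
  t=0 PE[0][2]: acc=0 h=0 v=0
  t=0 PE[1][1]: acc=0 h=0 v=0
  t=0 PE[1][2]: acc=0 h=0 v=0
  t=1 PE[0][2]: acc=0 h=0 v=0
  t=1 PE[1][1]: acc=0 h=0 v=0
  t=1 PE[1][2]: acc=0 h=0 v=0
  t=2 PE[0][2]: acc=6 h=1 v=6
  t=2 PE[1][1]: acc=52 h=6 v=52
  t=2 PE[1][2]: acc=0 h=0 v=0
  t=3 PE[0][2]: acc=6 h=1 v=6
  t=3 PE[1][1]: acc=20 h=2 v=20
  t=3 PE[1][2]: acc=36 h=6 v=36
  t=4 PE[0][2]: acc=18 h=3 v=18
  t=4 PE[1][1]: acc=52 h=5 v=52
  t=4 PE[1][2]: acc=16 h=2 v=16

PE[1][2].acc = 16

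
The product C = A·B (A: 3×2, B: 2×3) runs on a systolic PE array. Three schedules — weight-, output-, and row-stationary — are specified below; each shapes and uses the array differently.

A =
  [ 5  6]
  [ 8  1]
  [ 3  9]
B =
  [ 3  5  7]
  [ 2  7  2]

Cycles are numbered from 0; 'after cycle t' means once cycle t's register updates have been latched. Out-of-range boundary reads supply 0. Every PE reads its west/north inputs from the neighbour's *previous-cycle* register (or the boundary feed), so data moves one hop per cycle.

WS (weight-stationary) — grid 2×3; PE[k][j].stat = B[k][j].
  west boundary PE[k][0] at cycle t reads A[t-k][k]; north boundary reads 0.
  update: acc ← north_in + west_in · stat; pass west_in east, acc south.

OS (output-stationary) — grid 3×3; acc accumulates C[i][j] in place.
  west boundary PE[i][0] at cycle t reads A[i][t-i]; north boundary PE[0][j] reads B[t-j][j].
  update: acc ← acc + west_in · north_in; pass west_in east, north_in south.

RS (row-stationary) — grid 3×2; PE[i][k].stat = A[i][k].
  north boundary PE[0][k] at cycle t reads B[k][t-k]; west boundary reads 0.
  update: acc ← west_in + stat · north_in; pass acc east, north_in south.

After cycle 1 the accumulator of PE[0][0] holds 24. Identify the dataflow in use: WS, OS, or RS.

dataflow = WS

Under WS (2×3), PE[0][0]:
  0: (0,0).acc=15  regs=<5,15>
  1: (0,0).acc=24  regs=<8,24>
Under OS (3×3), PE[0][0]:
  0: (0,0).acc=15  regs=<5,3>
  1: (0,0).acc=27  regs=<6,2>
Under RS (3×2), PE[0][0]:
  0: (0,0).acc=15  regs=<15,3>
  1: (0,0).acc=25  regs=<25,5>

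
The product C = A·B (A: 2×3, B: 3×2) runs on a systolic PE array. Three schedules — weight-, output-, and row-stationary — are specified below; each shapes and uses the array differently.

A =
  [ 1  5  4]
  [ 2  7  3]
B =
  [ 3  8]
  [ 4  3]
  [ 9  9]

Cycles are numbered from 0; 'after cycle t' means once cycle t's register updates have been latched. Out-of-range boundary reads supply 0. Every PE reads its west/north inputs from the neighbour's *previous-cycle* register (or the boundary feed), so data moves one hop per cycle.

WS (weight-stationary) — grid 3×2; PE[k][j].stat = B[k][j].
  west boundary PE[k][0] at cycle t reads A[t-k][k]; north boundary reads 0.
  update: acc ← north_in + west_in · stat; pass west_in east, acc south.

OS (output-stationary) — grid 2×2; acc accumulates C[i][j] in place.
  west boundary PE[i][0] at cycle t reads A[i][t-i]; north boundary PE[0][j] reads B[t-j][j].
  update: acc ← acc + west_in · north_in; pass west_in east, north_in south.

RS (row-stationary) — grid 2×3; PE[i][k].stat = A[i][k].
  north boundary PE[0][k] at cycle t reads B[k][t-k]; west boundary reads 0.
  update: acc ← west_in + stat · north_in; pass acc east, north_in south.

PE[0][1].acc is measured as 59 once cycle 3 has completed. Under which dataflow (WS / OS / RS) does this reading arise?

dataflow = OS

Under WS (3×2), PE[0][1]:
  step 0 · PE0,1: acc=0; fwd→0 fwd↓0
  step 1 · PE0,1: acc=8; fwd→1 fwd↓8
  step 2 · PE0,1: acc=16; fwd→2 fwd↓16
  step 3 · PE0,1: acc=0; fwd→0 fwd↓0
Under OS (2×2), PE[0][1]:
  step 0 · PE0,1: acc=0; fwd→0 fwd↓0
  step 1 · PE0,1: acc=8; fwd→1 fwd↓8
  step 2 · PE0,1: acc=23; fwd→5 fwd↓3
  step 3 · PE0,1: acc=59; fwd→4 fwd↓9
Under RS (2×3), PE[0][1]:
  step 0 · PE0,1: acc=0; fwd→0 fwd↓0
  step 1 · PE0,1: acc=23; fwd→23 fwd↓4
  step 2 · PE0,1: acc=23; fwd→23 fwd↓3
  step 3 · PE0,1: acc=0; fwd→0 fwd↓0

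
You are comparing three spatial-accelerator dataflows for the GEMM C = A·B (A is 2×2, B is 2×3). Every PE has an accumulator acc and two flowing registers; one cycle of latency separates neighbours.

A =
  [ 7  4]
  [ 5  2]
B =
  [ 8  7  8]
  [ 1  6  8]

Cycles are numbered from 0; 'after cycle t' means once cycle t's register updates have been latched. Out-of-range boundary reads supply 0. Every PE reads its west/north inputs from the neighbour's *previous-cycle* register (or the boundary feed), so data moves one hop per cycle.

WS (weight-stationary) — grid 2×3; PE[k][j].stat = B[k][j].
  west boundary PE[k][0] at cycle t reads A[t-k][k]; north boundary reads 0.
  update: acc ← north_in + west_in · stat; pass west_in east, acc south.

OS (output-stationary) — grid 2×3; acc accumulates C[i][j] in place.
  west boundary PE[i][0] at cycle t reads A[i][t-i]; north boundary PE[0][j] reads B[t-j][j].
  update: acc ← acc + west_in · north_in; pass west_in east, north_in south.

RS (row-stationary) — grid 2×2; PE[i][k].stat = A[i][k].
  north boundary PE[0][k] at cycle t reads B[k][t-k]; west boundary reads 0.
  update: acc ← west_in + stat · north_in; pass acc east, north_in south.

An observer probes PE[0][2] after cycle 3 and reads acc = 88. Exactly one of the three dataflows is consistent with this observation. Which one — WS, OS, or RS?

dataflow = OS

WS (2×3 grid), PE[0][2]:
  @0  [0,2]  acc 0  |  →0  ↓0
  @1  [0,2]  acc 0  |  →0  ↓0
  @2  [0,2]  acc 56  |  →7  ↓56
  @3  [0,2]  acc 40  |  →5  ↓40
OS (2×3 grid), PE[0][2]:
  @0  [0,2]  acc 0  |  →0  ↓0
  @1  [0,2]  acc 0  |  →0  ↓0
  @2  [0,2]  acc 56  |  →7  ↓8
  @3  [0,2]  acc 88  |  →4  ↓8
— RS: 2×2 array has no PE[0][2].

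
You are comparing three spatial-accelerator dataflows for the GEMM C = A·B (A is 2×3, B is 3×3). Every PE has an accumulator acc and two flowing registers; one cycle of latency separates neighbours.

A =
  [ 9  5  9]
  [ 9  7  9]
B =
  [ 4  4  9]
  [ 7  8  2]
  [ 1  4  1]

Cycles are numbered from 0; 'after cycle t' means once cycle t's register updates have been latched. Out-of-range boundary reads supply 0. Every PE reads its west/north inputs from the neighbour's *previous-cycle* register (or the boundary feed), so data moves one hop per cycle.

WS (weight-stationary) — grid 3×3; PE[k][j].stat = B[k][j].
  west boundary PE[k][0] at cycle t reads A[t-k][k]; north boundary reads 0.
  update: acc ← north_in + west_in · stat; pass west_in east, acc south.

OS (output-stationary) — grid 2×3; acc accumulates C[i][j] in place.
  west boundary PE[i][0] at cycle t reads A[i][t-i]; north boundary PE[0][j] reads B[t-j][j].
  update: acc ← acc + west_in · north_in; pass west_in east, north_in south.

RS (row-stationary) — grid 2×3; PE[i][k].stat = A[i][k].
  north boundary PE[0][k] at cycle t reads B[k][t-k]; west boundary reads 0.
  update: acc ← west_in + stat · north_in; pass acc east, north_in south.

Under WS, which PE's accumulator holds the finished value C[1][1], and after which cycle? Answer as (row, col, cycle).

WS: C[1][1] accumulates in PE[2][1]:
  t=0 PE[2][1]: acc=0 h=0 v=0
  t=1 PE[2][1]: acc=0 h=0 v=0
  t=2 PE[2][1]: acc=0 h=0 v=0
  t=3 PE[2][1]: acc=112 h=9 v=112
  t=4 PE[2][1]: acc=128 h=9 v=128

(row, col, cycle) = (2, 1, 4)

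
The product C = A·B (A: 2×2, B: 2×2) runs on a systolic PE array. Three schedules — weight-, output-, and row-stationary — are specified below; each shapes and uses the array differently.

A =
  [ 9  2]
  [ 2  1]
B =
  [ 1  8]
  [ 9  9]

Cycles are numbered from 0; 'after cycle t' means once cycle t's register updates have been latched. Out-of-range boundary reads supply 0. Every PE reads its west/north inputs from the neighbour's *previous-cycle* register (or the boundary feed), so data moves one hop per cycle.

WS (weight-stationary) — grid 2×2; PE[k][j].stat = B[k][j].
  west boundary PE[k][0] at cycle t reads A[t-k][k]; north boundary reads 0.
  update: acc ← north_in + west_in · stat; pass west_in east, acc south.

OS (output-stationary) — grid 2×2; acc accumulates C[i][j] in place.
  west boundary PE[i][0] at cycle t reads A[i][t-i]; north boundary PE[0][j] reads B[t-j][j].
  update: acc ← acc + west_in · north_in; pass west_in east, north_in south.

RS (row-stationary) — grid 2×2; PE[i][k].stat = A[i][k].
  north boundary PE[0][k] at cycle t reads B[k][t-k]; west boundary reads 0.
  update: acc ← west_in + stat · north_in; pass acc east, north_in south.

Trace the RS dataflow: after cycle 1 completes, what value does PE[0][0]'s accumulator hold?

PE[0][0].acc = 72

Tracing RS — 2×2 array, target PE[0][0]:
  t=0 PE[0][0]: acc=9 h=9 v=1
  t=1 PE[0][0]: acc=72 h=72 v=8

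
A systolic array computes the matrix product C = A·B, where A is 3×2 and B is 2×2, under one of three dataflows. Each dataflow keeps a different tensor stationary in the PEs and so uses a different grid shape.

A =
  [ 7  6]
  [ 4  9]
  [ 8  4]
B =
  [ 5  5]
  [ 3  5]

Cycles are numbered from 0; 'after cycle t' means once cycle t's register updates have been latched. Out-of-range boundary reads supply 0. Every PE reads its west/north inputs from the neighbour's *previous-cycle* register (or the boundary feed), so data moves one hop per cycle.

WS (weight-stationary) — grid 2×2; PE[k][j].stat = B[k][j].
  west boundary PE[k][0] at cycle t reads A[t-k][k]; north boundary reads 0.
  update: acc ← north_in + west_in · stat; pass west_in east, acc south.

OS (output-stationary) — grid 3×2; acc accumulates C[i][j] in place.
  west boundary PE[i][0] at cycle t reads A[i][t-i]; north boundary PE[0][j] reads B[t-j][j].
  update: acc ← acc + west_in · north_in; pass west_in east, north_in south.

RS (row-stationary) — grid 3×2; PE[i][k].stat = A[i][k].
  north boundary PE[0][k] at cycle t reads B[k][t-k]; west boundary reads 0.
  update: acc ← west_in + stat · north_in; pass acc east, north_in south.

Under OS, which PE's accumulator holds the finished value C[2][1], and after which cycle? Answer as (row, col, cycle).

OS: C[2][1] accumulates in PE[2][1]:
  @0  [2,1]  acc 0  |  →0  ↓0
  @1  [2,1]  acc 0  |  →0  ↓0
  @2  [2,1]  acc 0  |  →0  ↓0
  @3  [2,1]  acc 40  |  →8  ↓5
  @4  [2,1]  acc 60  |  →4  ↓5

(row, col, cycle) = (2, 1, 4)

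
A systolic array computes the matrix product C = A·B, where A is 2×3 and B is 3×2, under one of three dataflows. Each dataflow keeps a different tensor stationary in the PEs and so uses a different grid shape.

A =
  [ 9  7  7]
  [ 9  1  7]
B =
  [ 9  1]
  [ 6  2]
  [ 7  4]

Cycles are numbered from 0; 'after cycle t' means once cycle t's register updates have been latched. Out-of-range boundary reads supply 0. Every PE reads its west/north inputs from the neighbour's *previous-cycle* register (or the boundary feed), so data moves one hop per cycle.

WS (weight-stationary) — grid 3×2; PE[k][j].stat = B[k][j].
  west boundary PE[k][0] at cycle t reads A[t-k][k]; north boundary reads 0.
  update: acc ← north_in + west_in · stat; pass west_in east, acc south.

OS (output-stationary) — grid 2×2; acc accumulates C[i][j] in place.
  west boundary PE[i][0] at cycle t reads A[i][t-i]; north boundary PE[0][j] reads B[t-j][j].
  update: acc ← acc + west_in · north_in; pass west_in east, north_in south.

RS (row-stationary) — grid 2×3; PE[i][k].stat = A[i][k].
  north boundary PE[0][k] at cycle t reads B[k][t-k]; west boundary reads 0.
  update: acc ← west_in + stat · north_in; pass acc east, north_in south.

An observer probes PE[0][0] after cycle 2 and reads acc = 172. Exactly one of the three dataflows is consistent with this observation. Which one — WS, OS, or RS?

dataflow = OS

Under WS (3×2), PE[0][0]:
  step 0 · PE0,0: acc=81; fwd→9 fwd↓81
  step 1 · PE0,0: acc=81; fwd→9 fwd↓81
  step 2 · PE0,0: acc=0; fwd→0 fwd↓0
Under OS (2×2), PE[0][0]:
  step 0 · PE0,0: acc=81; fwd→9 fwd↓9
  step 1 · PE0,0: acc=123; fwd→7 fwd↓6
  step 2 · PE0,0: acc=172; fwd→7 fwd↓7
Under RS (2×3), PE[0][0]:
  step 0 · PE0,0: acc=81; fwd→81 fwd↓9
  step 1 · PE0,0: acc=9; fwd→9 fwd↓1
  step 2 · PE0,0: acc=0; fwd→0 fwd↓0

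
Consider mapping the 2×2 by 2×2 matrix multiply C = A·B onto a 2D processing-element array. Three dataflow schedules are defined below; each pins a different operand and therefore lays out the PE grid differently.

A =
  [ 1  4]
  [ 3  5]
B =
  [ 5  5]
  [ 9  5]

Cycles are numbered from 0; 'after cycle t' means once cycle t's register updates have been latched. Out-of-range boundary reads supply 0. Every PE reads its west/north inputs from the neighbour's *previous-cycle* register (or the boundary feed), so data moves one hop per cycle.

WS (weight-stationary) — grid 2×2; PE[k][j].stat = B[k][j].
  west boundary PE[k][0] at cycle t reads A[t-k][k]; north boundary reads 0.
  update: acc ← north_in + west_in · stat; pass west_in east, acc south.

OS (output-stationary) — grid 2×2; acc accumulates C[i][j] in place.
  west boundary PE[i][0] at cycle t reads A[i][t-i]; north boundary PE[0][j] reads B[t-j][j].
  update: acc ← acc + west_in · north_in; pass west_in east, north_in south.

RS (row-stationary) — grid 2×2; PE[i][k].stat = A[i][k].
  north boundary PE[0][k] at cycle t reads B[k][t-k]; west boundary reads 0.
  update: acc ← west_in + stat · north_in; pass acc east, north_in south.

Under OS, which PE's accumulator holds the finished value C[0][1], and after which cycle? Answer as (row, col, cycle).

(row, col, cycle) = (0, 1, 2)

OS: C[0][1] accumulates in PE[0][1]:
  @0  [0,1]  acc 0  |  →0  ↓0
  @1  [0,1]  acc 5  |  →1  ↓5
  @2  [0,1]  acc 25  |  →4  ↓5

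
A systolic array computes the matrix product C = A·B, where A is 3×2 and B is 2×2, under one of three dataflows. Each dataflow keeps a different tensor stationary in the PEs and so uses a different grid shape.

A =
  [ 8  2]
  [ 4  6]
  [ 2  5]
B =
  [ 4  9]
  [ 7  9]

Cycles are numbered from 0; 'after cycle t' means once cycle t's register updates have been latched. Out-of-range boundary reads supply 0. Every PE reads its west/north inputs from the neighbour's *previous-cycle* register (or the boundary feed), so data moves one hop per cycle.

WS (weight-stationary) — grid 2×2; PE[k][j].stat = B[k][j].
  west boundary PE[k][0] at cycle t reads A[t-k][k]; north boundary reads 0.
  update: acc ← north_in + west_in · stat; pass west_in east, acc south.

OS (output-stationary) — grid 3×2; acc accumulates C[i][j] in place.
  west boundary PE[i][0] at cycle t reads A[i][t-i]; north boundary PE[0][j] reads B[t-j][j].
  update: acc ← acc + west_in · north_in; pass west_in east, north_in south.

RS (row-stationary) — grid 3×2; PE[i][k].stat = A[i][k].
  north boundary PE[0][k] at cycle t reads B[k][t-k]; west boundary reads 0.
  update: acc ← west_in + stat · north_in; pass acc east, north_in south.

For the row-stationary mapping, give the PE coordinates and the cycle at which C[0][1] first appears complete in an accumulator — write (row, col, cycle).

Under RS, C[0][1] lands at PE[0][1]:
  step 0 · PE0,1: acc=0; fwd→0 fwd↓0
  step 1 · PE0,1: acc=46; fwd→46 fwd↓7
  step 2 · PE0,1: acc=90; fwd→90 fwd↓9

(row, col, cycle) = (0, 1, 2)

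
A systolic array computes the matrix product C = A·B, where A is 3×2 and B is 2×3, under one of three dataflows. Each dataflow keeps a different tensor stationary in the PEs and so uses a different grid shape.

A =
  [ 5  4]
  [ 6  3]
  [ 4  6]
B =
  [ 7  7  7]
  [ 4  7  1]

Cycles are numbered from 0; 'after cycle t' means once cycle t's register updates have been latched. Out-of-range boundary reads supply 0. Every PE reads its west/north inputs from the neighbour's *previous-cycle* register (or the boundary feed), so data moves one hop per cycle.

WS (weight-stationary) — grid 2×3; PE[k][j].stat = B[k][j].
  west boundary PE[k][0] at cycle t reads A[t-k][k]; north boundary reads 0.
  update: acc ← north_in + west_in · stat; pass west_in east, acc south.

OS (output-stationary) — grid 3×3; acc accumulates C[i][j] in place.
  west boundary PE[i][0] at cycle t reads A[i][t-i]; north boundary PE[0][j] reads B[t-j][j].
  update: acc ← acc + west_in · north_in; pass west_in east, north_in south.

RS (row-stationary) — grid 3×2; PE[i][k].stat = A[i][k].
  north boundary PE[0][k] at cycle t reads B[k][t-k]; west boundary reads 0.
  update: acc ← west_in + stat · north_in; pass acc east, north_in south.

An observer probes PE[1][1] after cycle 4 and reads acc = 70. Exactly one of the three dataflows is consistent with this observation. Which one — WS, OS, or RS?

WS [2×3] PE[1][1] across cycles:
  t=0 PE[1][1]: acc=0 h=0 v=0
  t=1 PE[1][1]: acc=0 h=0 v=0
  t=2 PE[1][1]: acc=63 h=4 v=63
  t=3 PE[1][1]: acc=63 h=3 v=63
  t=4 PE[1][1]: acc=70 h=6 v=70
OS [3×3] PE[1][1] across cycles:
  t=0 PE[1][1]: acc=0 h=0 v=0
  t=1 PE[1][1]: acc=0 h=0 v=0
  t=2 PE[1][1]: acc=42 h=6 v=7
  t=3 PE[1][1]: acc=63 h=3 v=7
  t=4 PE[1][1]: acc=63 h=0 v=0
RS [3×2] PE[1][1] across cycles:
  t=0 PE[1][1]: acc=0 h=0 v=0
  t=1 PE[1][1]: acc=0 h=0 v=0
  t=2 PE[1][1]: acc=54 h=54 v=4
  t=3 PE[1][1]: acc=63 h=63 v=7
  t=4 PE[1][1]: acc=45 h=45 v=1

dataflow = WS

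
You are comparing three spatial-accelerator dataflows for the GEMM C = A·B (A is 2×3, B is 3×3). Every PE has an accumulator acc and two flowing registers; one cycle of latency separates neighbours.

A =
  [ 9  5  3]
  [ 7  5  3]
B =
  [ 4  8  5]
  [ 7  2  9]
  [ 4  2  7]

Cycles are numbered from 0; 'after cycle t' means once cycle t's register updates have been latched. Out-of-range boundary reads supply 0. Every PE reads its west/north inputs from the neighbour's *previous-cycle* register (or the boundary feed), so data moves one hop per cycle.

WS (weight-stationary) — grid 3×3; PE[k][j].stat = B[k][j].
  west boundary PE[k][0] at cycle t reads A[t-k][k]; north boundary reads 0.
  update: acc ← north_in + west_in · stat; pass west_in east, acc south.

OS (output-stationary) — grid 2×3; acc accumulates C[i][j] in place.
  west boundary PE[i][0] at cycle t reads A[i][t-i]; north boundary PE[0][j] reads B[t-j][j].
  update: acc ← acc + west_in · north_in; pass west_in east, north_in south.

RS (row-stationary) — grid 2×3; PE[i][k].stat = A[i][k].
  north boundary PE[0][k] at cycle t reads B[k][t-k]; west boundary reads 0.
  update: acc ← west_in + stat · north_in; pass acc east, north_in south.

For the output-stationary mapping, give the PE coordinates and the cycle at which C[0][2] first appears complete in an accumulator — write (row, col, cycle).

OS — PE[0][2] is where C[0][2] collects:
  0: (0,2).acc=0  regs=<0,0>
  1: (0,2).acc=0  regs=<0,0>
  2: (0,2).acc=45  regs=<9,5>
  3: (0,2).acc=90  regs=<5,9>
  4: (0,2).acc=111  regs=<3,7>

(row, col, cycle) = (0, 2, 4)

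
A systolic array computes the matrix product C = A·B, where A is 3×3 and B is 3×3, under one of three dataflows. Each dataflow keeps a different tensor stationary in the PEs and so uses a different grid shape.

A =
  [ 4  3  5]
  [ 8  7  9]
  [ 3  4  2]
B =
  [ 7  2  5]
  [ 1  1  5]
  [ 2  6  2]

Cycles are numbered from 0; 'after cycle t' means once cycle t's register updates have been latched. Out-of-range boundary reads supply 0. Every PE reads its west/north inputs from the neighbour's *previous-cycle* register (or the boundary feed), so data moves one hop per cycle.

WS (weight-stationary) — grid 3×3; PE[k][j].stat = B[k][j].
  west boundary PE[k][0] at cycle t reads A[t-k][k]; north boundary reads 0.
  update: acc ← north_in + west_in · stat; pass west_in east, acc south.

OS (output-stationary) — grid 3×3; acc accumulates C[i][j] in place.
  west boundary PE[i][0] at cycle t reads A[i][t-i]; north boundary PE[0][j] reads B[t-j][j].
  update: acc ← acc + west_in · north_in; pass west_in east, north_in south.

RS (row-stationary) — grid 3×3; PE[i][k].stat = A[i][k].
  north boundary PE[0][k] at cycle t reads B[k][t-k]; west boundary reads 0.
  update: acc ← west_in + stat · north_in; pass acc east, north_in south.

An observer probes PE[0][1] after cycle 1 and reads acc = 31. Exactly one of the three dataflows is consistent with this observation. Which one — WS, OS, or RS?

dataflow = RS

WS [3×3] PE[0][1] across cycles:
  step 0 · PE0,1: acc=0; fwd→0 fwd↓0
  step 1 · PE0,1: acc=8; fwd→4 fwd↓8
OS [3×3] PE[0][1] across cycles:
  step 0 · PE0,1: acc=0; fwd→0 fwd↓0
  step 1 · PE0,1: acc=8; fwd→4 fwd↓2
RS [3×3] PE[0][1] across cycles:
  step 0 · PE0,1: acc=0; fwd→0 fwd↓0
  step 1 · PE0,1: acc=31; fwd→31 fwd↓1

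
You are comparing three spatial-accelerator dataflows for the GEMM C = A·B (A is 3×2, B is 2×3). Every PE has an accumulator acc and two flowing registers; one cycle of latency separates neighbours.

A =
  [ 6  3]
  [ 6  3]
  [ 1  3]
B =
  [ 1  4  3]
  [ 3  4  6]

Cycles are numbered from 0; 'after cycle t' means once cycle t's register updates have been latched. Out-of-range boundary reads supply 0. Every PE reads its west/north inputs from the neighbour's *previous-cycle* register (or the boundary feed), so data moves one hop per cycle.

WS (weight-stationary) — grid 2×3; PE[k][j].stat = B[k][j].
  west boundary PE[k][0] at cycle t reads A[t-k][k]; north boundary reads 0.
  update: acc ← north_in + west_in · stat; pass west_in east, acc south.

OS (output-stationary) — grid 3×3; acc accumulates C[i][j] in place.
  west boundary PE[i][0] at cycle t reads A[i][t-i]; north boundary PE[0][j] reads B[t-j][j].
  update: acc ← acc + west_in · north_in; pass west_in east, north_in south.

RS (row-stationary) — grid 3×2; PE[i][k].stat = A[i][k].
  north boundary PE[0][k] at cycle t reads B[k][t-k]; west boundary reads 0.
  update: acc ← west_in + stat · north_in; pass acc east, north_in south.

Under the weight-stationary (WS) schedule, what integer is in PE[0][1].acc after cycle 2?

Tracing WS — 2×3 array, target PE[0][1]:
  0: (0,0).acc=6  regs=<6,6>
  0: (0,1).acc=0  regs=<0,0>
  1: (0,0).acc=6  regs=<6,6>
  1: (0,1).acc=24  regs=<6,24>
  2: (0,0).acc=1  regs=<1,1>
  2: (0,1).acc=24  regs=<6,24>

PE[0][1].acc = 24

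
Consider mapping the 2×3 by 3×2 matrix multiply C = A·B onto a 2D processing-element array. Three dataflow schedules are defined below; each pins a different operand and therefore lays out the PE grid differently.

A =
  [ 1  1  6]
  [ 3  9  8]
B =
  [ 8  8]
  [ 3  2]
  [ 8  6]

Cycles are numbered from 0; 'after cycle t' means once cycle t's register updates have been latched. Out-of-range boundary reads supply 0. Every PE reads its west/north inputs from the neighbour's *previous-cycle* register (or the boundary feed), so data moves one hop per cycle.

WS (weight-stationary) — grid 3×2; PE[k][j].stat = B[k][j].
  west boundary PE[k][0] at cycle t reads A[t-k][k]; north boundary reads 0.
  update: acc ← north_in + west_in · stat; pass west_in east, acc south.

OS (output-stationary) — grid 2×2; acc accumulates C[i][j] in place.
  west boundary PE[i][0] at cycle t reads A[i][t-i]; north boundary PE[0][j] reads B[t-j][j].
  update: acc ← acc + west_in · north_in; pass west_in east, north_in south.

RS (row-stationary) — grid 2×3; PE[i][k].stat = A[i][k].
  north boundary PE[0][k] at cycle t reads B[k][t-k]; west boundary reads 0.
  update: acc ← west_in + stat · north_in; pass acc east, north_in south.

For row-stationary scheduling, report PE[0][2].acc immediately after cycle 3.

Tracing RS — 2×3 array, target PE[0][2]:
  @0  [0,1]  acc 0  |  →0  ↓0
  @0  [0,2]  acc 0  |  →0  ↓0
  @1  [0,1]  acc 11  |  →11  ↓3
  @1  [0,2]  acc 0  |  →0  ↓0
  @2  [0,1]  acc 10  |  →10  ↓2
  @2  [0,2]  acc 59  |  →59  ↓8
  @3  [0,1]  acc 0  |  →0  ↓0
  @3  [0,2]  acc 46  |  →46  ↓6

PE[0][2].acc = 46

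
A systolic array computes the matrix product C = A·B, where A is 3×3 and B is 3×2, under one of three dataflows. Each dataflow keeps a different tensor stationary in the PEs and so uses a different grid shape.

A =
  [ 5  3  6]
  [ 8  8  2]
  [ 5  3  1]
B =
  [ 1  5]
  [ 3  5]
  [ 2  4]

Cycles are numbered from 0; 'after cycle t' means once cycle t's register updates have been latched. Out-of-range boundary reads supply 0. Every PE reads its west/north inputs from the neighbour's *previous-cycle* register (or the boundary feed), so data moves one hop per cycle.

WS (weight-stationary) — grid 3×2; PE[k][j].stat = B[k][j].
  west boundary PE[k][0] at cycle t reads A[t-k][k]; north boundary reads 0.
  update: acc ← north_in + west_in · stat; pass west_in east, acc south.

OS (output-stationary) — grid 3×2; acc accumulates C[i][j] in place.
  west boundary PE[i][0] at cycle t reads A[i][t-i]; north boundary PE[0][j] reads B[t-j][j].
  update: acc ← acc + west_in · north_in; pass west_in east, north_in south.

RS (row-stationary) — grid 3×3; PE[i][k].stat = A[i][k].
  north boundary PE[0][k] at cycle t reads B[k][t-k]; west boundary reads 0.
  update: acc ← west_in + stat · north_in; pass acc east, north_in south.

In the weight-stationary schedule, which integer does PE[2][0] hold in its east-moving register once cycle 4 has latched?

register = 1

WS (3×2). Following PE[2][0] plus its west/north inputs:
  after 0 — PE[1][0] acc=0, pass-E 0, pass-S 0
  after 0 — PE[2][0] acc=0, pass-E 0, pass-S 0
  after 1 — PE[1][0] acc=14, pass-E 3, pass-S 14
  after 1 — PE[2][0] acc=0, pass-E 0, pass-S 0
  after 2 — PE[1][0] acc=32, pass-E 8, pass-S 32
  after 2 — PE[2][0] acc=26, pass-E 6, pass-S 26
  after 3 — PE[1][0] acc=14, pass-E 3, pass-S 14
  after 3 — PE[2][0] acc=36, pass-E 2, pass-S 36
  after 4 — PE[1][0] acc=0, pass-E 0, pass-S 0
  after 4 — PE[2][0] acc=16, pass-E 1, pass-S 16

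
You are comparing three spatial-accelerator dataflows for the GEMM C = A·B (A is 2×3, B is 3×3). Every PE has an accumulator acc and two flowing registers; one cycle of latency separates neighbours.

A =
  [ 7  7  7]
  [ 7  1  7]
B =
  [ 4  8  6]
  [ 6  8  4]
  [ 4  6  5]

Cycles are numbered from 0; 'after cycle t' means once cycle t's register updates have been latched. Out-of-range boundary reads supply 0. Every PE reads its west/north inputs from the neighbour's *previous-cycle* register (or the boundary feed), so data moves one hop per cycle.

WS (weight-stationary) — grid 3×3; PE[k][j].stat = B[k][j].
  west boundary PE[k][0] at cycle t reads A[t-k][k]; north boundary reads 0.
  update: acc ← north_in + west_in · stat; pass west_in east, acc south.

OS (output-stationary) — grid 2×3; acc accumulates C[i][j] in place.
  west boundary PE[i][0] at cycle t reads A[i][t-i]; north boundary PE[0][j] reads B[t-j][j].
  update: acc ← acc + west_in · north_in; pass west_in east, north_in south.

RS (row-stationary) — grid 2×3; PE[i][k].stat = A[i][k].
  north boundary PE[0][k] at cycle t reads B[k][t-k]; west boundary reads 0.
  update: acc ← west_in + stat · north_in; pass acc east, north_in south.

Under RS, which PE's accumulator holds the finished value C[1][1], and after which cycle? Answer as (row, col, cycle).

(row, col, cycle) = (1, 2, 4)

RS: C[1][1] accumulates in PE[1][2]:
  step 0 · PE1,2: acc=0; fwd→0 fwd↓0
  step 1 · PE1,2: acc=0; fwd→0 fwd↓0
  step 2 · PE1,2: acc=0; fwd→0 fwd↓0
  step 3 · PE1,2: acc=62; fwd→62 fwd↓4
  step 4 · PE1,2: acc=106; fwd→106 fwd↓6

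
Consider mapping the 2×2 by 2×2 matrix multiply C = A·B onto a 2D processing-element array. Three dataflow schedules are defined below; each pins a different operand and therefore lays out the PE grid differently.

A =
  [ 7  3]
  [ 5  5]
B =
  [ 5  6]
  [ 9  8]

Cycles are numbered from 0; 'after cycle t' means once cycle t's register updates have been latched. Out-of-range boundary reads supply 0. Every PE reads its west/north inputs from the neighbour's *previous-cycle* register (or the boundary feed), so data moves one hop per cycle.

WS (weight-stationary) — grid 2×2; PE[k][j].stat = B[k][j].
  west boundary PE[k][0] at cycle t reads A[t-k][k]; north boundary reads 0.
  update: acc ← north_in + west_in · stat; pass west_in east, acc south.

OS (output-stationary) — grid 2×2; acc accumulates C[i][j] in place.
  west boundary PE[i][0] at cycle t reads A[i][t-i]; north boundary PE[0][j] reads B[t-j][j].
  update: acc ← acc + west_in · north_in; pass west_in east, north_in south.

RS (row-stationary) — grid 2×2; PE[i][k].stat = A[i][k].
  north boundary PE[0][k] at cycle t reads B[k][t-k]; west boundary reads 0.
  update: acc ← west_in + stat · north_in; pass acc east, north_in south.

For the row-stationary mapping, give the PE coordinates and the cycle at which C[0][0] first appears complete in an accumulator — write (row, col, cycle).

(row, col, cycle) = (0, 1, 1)

RS — PE[0][1] is where C[0][0] collects:
  after 0 — PE[0][1] acc=0, pass-E 0, pass-S 0
  after 1 — PE[0][1] acc=62, pass-E 62, pass-S 9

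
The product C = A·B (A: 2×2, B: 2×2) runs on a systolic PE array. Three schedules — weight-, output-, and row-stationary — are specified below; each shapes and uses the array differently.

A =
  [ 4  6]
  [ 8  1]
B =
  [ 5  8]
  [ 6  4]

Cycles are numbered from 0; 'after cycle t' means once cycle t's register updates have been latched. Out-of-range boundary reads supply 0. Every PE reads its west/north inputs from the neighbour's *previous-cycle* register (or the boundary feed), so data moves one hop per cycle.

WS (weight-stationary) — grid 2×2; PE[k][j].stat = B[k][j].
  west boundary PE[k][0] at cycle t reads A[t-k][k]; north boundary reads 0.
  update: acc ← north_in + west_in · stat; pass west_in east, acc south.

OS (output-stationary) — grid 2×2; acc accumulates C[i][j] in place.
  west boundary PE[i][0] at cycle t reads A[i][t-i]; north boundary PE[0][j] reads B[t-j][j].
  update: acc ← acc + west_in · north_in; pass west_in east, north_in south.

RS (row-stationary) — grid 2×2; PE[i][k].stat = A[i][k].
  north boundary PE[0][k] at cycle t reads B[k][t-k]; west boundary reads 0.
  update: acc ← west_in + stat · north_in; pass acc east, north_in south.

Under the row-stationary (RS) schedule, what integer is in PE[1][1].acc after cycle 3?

PE[1][1].acc = 68

RS on a 2×2 grid — tracing PE[1][1] and its feeders:
  step 0 · PE0,1: acc=0; fwd→0 fwd↓0
  step 0 · PE1,0: acc=0; fwd→0 fwd↓0
  step 0 · PE1,1: acc=0; fwd→0 fwd↓0
  step 1 · PE0,1: acc=56; fwd→56 fwd↓6
  step 1 · PE1,0: acc=40; fwd→40 fwd↓5
  step 1 · PE1,1: acc=0; fwd→0 fwd↓0
  step 2 · PE0,1: acc=56; fwd→56 fwd↓4
  step 2 · PE1,0: acc=64; fwd→64 fwd↓8
  step 2 · PE1,1: acc=46; fwd→46 fwd↓6
  step 3 · PE0,1: acc=0; fwd→0 fwd↓0
  step 3 · PE1,0: acc=0; fwd→0 fwd↓0
  step 3 · PE1,1: acc=68; fwd→68 fwd↓4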